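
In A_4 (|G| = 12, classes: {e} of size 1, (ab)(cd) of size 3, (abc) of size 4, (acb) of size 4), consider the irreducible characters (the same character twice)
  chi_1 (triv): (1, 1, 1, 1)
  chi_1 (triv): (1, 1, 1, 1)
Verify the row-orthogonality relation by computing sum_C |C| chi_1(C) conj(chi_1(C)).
Sum = 12 = |G| = 12; so <chi_1, chi_1> = 1 (norm-1 confirms irreducibility).

Details: Compute term by term over conjugacy classes (|C| * chi_1(C) * conj(chi_1(C))):
  1*(1)*conj(1) + 3*(1)*conj(1) + 4*(1)*conj(1) + 4*(1)*conj(1)
  = (1) + (3) + (4) + (4)
  = 12.
(Exp terms are combined using exp(i*s)*conj(exp(i*t)) = exp(i*(s-t)), and sums of them are collapsed using the identity that for every m > 1 the m distinct m-th roots of unity sum to 0, e.g. 1 + exp(2*I*pi/3) + exp(-2*I*pi/3) = 0.)
Dividing by |G| = 12 gives 12/12 = 1, matching the row-orthogonality relation <chi_1, chi_1> = [chi_1 = chi_1].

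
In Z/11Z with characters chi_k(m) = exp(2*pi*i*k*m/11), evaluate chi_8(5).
chi_8(5) = zeta_11^40 = exp(-8*I*pi/11)

Explanation: chi_8(5) = zeta_11^(8*5) = zeta_11^40. Since zeta_11^11 = 1, this equals zeta_11^7 = exp(2*pi*i*7/11) = exp(-8*I*pi/11).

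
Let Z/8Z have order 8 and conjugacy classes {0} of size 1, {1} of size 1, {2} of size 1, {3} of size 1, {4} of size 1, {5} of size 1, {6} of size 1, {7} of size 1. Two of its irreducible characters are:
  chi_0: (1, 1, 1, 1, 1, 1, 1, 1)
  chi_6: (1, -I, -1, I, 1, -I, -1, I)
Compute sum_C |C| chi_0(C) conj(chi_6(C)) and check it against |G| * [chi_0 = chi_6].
Sum = 0; so <chi_0, chi_6> = 0 (distinct irreducibles are orthogonal).

Reasoning: Compute term by term over conjugacy classes (|C| * chi_0(C) * conj(chi_6(C))):
  1*(1)*conj(1) + 1*(1)*conj(-I) + 1*(1)*conj(-1) + 1*(1)*conj(I) + 1*(1)*conj(1) + 1*(1)*conj(-I) + 1*(1)*conj(-1) + 1*(1)*conj(I)
  = (1) + (I) + (-1) + (-I) + (1) + (I) + (-1) + (-I)
  = 0.
(Exp terms are combined using exp(i*s)*conj(exp(i*t)) = exp(i*(s-t)), and sums of them are collapsed using the identity that for every m > 1 the m distinct m-th roots of unity sum to 0, e.g. 1 + exp(2*I*pi/3) + exp(-2*I*pi/3) = 0.)
Dividing by |G| = 8 gives 0/8 = 0, matching the row-orthogonality relation <chi_0, chi_6> = [chi_0 = chi_6].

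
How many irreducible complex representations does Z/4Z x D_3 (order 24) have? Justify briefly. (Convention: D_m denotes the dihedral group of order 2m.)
12

Justification: The number of irreducible complex representations of a finite group equals its number of conjugacy classes. For a direct product, #classes(G x H) = #classes(G) * #classes(H). Z/4Z has 4 classes (abelian), D_3 has 3 classes, so 4 * 3 = 12, so Z/4Z x D_3 (order 24) has exactly 12 irreducible complex representations.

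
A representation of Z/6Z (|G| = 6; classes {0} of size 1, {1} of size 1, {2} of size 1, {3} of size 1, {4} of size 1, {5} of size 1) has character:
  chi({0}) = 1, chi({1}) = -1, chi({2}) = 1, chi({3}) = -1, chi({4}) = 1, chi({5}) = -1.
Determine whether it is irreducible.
Irreducible: <chi, chi> = 1.

Derivation: <chi, chi> = (1/|G|) sum_C |C| * |chi(C)|^2 = (1/6)[1*|1|^2 + 1*|-1|^2 + 1*|1|^2 + 1*|-1|^2 + 1*|1|^2 + 1*|-1|^2]
  = (1/6)[(1) + (1) + (1) + (1) + (1) + (1)] = 6/6 = 1.
(Exp terms are combined using exp(i*s)*conj(exp(i*t)) = exp(i*(s-t)), and sums of them are collapsed using the identity that for every m > 1 the m distinct m-th roots of unity sum to 0, e.g. 1 + exp(2*I*pi/3) + exp(-2*I*pi/3) = 0.)
A character is irreducible iff <chi, chi> = 1, so this representation is irreducible.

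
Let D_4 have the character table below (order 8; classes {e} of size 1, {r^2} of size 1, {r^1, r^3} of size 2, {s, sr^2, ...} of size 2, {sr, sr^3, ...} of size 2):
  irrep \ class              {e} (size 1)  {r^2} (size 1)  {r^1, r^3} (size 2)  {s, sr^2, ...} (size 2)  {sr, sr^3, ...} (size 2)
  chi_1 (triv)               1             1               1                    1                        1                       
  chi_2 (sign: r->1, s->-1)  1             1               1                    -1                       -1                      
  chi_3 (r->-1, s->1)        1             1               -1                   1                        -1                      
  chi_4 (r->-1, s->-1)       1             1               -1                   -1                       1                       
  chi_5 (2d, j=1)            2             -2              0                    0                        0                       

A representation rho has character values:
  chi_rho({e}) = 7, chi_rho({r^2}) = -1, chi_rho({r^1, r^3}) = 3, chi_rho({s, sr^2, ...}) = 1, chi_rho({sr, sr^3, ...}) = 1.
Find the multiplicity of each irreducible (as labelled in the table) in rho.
Multiplicities: chi_1: 2, chi_2: 1, chi_3: 0, chi_4: 0, chi_5: 2.

Derivation: Use <chi_rho, chi> = (1/|G|) sum_C |C| * chi_rho(C) * conj(chi(C)) with |G| = 8 for each irreducible chi in the table:
  <chi_rho, chi_1> = (1/8)[1*(7)*conj(1) + 1*(-1)*conj(1) + 2*(3)*conj(1) + 2*(1)*conj(1) + 2*(1)*conj(1)]
      = (1/8)[(7) + (-1) + (6) + (2) + (2)] = 16/8 = 2
  <chi_rho, chi_2> = (1/8)[1*(7)*conj(1) + 1*(-1)*conj(1) + 2*(3)*conj(1) + 2*(1)*conj(-1) + 2*(1)*conj(-1)]
      = (1/8)[(7) + (-1) + (6) + (-2) + (-2)] = 8/8 = 1
  <chi_rho, chi_3> = (1/8)[1*(7)*conj(1) + 1*(-1)*conj(1) + 2*(3)*conj(-1) + 2*(1)*conj(1) + 2*(1)*conj(-1)]
      = (1/8)[(7) + (-1) + (-6) + (2) + (-2)] = 0/8 = 0
  <chi_rho, chi_4> = (1/8)[1*(7)*conj(1) + 1*(-1)*conj(1) + 2*(3)*conj(-1) + 2*(1)*conj(-1) + 2*(1)*conj(1)]
      = (1/8)[(7) + (-1) + (-6) + (-2) + (2)] = 0/8 = 0
  <chi_rho, chi_5> = (1/8)[1*(7)*conj(2) + 1*(-1)*conj(-2) + 2*(3)*conj(0) + 2*(1)*conj(0) + 2*(1)*conj(0)]
      = (1/8)[(14) + (2) + (0) + (0) + (0)] = 16/8 = 2
Dimension check: dim(rho) = sum (mult * dim) = 2*1 + 1*1 + 0*1 + 0*1 + 2*2 = 7 = chi_rho(e) = 7.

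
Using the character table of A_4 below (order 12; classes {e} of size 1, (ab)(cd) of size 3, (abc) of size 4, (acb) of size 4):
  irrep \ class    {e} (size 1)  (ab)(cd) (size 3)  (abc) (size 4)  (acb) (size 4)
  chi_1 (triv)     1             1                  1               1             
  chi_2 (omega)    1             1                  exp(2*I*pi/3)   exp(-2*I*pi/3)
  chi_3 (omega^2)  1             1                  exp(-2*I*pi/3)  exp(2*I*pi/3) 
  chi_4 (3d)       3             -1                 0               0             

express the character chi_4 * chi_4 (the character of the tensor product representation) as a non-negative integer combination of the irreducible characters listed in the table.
chi_4 tensor chi_4 = chi_1 + chi_2 + chi_3 + 2*chi_4 (all other irreducibles have multiplicity 0).

Argument: The character of a tensor product is the pointwise product (chi_4 * chi_4)(C) = chi_4(C) * chi_4(C):
  {e}: (3)*(3), (ab)(cd): (-1)*(-1), (abc): (0)*(0), (acb): (0)*(0)
so (chi_4 * chi_4) takes values
  {e} -> 9, (ab)(cd) -> 1, (abc) -> 0, (acb) -> 0.
Now take the inner product of this character with each irreducible chi from the table, <chi_4*chi_4, chi> = (1/12) sum_C |C| (chi_4*chi_4)(C) conj(chi(C)):
  <chi_4*chi_4, chi_1> = (1/12)[1*(9)*conj(1) + 3*(1)*conj(1) + 4*(0)*conj(1) + 4*(0)*conj(1)]
      = (1/12)[(9) + (3) + (0) + (0)] = 12/12 = 1
  <chi_4*chi_4, chi_2> = (1/12)[1*(9)*conj(1) + 3*(1)*conj(1) + 4*(0)*conj(exp(2*I*pi/3)) + 4*(0)*conj(exp(-2*I*pi/3))]
      = (1/12)[(9) + (3) + (0) + (0)] = 12/12 = 1
  <chi_4*chi_4, chi_3> = (1/12)[1*(9)*conj(1) + 3*(1)*conj(1) + 4*(0)*conj(exp(-2*I*pi/3)) + 4*(0)*conj(exp(2*I*pi/3))]
      = (1/12)[(9) + (3) + (0) + (0)] = 12/12 = 1
  <chi_4*chi_4, chi_4> = (1/12)[1*(9)*conj(3) + 3*(1)*conj(-1) + 4*(0)*conj(0) + 4*(0)*conj(0)]
      = (1/12)[(27) + (-3) + (0) + (0)] = 24/12 = 2
(Exp terms are combined using exp(i*s)*conj(exp(i*t)) = exp(i*(s-t)), and sums of them are collapsed using the identity that for every m > 1 the m distinct m-th roots of unity sum to 0, e.g. 1 + exp(2*I*pi/3) + exp(-2*I*pi/3) = 0.)
Hence the multiplicities are chi_1: 1, chi_2: 1, chi_3: 1, chi_4: 2. Dimension check: dim(chi_4)*dim(chi_4) = 3*3 = 9 and sum (mult * dim) = 1*1 + 1*1 + 1*1 + 2*3 = 9.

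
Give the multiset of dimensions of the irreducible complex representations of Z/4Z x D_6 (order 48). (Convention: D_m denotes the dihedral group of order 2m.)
Dimensions: 1, 1, 1, 1, 1, 1, 1, 1, 1, 1, 1, 1, 1, 1, 1, 1, 2, 2, 2, 2, 2, 2, 2, 2

Proof sketch: There are 24 irreducibles (= number of conjugacy classes). Their dimensions d_i satisfy sum d_i^2 = |G| = 48: 1 + 1 + 1 + 1 + 1 + 1 + 1 + 1 + 1 + 1 + 1 + 1 + 1 + 1 + 1 + 1 + 4 + 4 + 4 + 4 + 4 + 4 + 4 + 4 = 48. (For the product with Z/4Z: each of the 4 1-dim characters of Z/4Z tensors with each irrep of D_6, giving 4 copies of each D_6-dimension.)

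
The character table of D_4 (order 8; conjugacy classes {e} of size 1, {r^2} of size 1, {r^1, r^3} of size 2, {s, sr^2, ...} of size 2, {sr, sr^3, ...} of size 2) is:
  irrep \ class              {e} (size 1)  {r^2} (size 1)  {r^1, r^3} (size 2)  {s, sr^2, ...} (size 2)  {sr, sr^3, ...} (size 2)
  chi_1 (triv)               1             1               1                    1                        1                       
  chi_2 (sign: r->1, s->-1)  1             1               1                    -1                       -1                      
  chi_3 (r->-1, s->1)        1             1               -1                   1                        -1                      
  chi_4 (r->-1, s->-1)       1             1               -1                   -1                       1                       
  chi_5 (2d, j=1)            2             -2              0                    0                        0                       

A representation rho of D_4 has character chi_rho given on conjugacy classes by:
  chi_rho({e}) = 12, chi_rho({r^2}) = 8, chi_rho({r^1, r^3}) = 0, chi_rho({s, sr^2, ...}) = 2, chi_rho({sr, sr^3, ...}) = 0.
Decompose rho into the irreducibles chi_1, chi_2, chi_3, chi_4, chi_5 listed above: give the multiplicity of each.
Multiplicities: chi_1: 3, chi_2: 2, chi_3: 3, chi_4: 2, chi_5: 1.

Reasoning: Use <chi_rho, chi> = (1/|G|) sum_C |C| * chi_rho(C) * conj(chi(C)) with |G| = 8 for each irreducible chi in the table:
  <chi_rho, chi_1> = (1/8)[1*(12)*conj(1) + 1*(8)*conj(1) + 2*(0)*conj(1) + 2*(2)*conj(1) + 2*(0)*conj(1)]
      = (1/8)[(12) + (8) + (0) + (4) + (0)] = 24/8 = 3
  <chi_rho, chi_2> = (1/8)[1*(12)*conj(1) + 1*(8)*conj(1) + 2*(0)*conj(1) + 2*(2)*conj(-1) + 2*(0)*conj(-1)]
      = (1/8)[(12) + (8) + (0) + (-4) + (0)] = 16/8 = 2
  <chi_rho, chi_3> = (1/8)[1*(12)*conj(1) + 1*(8)*conj(1) + 2*(0)*conj(-1) + 2*(2)*conj(1) + 2*(0)*conj(-1)]
      = (1/8)[(12) + (8) + (0) + (4) + (0)] = 24/8 = 3
  <chi_rho, chi_4> = (1/8)[1*(12)*conj(1) + 1*(8)*conj(1) + 2*(0)*conj(-1) + 2*(2)*conj(-1) + 2*(0)*conj(1)]
      = (1/8)[(12) + (8) + (0) + (-4) + (0)] = 16/8 = 2
  <chi_rho, chi_5> = (1/8)[1*(12)*conj(2) + 1*(8)*conj(-2) + 2*(0)*conj(0) + 2*(2)*conj(0) + 2*(0)*conj(0)]
      = (1/8)[(24) + (-16) + (0) + (0) + (0)] = 8/8 = 1
Dimension check: dim(rho) = sum (mult * dim) = 3*1 + 2*1 + 3*1 + 2*1 + 1*2 = 12 = chi_rho(e) = 12.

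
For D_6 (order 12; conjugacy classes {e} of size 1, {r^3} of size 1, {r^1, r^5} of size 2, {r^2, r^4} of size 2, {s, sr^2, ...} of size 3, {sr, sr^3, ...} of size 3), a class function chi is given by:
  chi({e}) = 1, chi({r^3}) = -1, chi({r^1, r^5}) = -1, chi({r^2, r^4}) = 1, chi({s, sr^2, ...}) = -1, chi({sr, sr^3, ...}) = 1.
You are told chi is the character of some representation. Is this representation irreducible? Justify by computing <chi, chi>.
Irreducible: <chi, chi> = 1.

Reasoning: <chi, chi> = (1/|G|) sum_C |C| * |chi(C)|^2 = (1/12)[1*|1|^2 + 1*|-1|^2 + 2*|-1|^2 + 2*|1|^2 + 3*|-1|^2 + 3*|1|^2]
  = (1/12)[(1) + (1) + (2) + (2) + (3) + (3)] = 12/12 = 1.
A character is irreducible iff <chi, chi> = 1, so this representation is irreducible.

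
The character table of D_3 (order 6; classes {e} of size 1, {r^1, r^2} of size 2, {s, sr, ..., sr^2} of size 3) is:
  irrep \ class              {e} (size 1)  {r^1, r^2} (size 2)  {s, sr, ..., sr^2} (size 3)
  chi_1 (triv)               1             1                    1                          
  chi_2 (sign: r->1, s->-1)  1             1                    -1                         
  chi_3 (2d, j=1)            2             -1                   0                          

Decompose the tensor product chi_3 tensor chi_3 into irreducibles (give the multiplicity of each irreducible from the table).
chi_3 tensor chi_3 = chi_1 + chi_2 + chi_3 (all other irreducibles have multiplicity 0).

Argument: The character of a tensor product is the pointwise product (chi_3 * chi_3)(C) = chi_3(C) * chi_3(C):
  {e}: (2)*(2), {r^1, r^2}: (-1)*(-1), {s, sr, ..., sr^2}: (0)*(0)
so (chi_3 * chi_3) takes values
  {e} -> 4, {r^1, r^2} -> 1, {s, sr, ..., sr^2} -> 0.
Now take the inner product of this character with each irreducible chi from the table, <chi_3*chi_3, chi> = (1/6) sum_C |C| (chi_3*chi_3)(C) conj(chi(C)):
  <chi_3*chi_3, chi_1> = (1/6)[1*(4)*conj(1) + 2*(1)*conj(1) + 3*(0)*conj(1)]
      = (1/6)[(4) + (2) + (0)] = 6/6 = 1
  <chi_3*chi_3, chi_2> = (1/6)[1*(4)*conj(1) + 2*(1)*conj(1) + 3*(0)*conj(-1)]
      = (1/6)[(4) + (2) + (0)] = 6/6 = 1
  <chi_3*chi_3, chi_3> = (1/6)[1*(4)*conj(2) + 2*(1)*conj(-1) + 3*(0)*conj(0)]
      = (1/6)[(8) + (-2) + (0)] = 6/6 = 1
Hence the multiplicities are chi_1: 1, chi_2: 1, chi_3: 1. Dimension check: dim(chi_3)*dim(chi_3) = 2*2 = 4 and sum (mult * dim) = 1*1 + 1*1 + 1*2 = 4.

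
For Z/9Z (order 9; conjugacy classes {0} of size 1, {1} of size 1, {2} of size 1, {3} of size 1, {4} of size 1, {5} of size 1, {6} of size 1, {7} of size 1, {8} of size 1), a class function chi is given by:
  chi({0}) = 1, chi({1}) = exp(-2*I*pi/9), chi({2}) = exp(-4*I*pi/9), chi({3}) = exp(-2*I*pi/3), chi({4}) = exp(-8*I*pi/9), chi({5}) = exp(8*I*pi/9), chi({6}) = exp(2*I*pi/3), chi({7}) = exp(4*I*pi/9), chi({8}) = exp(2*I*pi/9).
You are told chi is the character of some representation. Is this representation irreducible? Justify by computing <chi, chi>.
Irreducible: <chi, chi> = 1.

Details: <chi, chi> = (1/|G|) sum_C |C| * |chi(C)|^2 = (1/9)[1*|1|^2 + 1*|exp(-2*I*pi/9)|^2 + 1*|exp(-4*I*pi/9)|^2 + 1*|exp(-2*I*pi/3)|^2 + 1*|exp(-8*I*pi/9)|^2 + 1*|exp(8*I*pi/9)|^2 + 1*|exp(2*I*pi/3)|^2 + 1*|exp(4*I*pi/9)|^2 + 1*|exp(2*I*pi/9)|^2]
  = (1/9)[(1) + (1) + (1) + (1) + (1) + (1) + (1) + (1) + (1)] = 9/9 = 1.
(Exp terms are combined using exp(i*s)*conj(exp(i*t)) = exp(i*(s-t)), and sums of them are collapsed using the identity that for every m > 1 the m distinct m-th roots of unity sum to 0, e.g. 1 + exp(2*I*pi/3) + exp(-2*I*pi/3) = 0.)
A character is irreducible iff <chi, chi> = 1, so this representation is irreducible.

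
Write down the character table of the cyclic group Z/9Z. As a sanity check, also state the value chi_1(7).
Character table of Z/9Z (irreps indexed chi_0,...,chi_8 with chi_k(m) = zeta_9^(k*m), zeta_9 = exp(2*pi*i/9)):
  irrep \ class  {0} (size 1)  {1} (size 1)    {2} (size 1)    {3} (size 1)    {4} (size 1)    {5} (size 1)    {6} (size 1)    {7} (size 1)    {8} (size 1)  
  chi_0          1             1               1               1               1               1               1               1               1             
  chi_1          1             exp(2*I*pi/9)   exp(4*I*pi/9)   exp(2*I*pi/3)   exp(8*I*pi/9)   exp(-8*I*pi/9)  exp(-2*I*pi/3)  exp(-4*I*pi/9)  exp(-2*I*pi/9)
  chi_2          1             exp(4*I*pi/9)   exp(8*I*pi/9)   exp(-2*I*pi/3)  exp(-2*I*pi/9)  exp(2*I*pi/9)   exp(2*I*pi/3)   exp(-8*I*pi/9)  exp(-4*I*pi/9)
  chi_3          1             exp(2*I*pi/3)   exp(-2*I*pi/3)  1               exp(2*I*pi/3)   exp(-2*I*pi/3)  1               exp(2*I*pi/3)   exp(-2*I*pi/3)
  chi_4          1             exp(8*I*pi/9)   exp(-2*I*pi/9)  exp(2*I*pi/3)   exp(-4*I*pi/9)  exp(4*I*pi/9)   exp(-2*I*pi/3)  exp(2*I*pi/9)   exp(-8*I*pi/9)
  chi_5          1             exp(-8*I*pi/9)  exp(2*I*pi/9)   exp(-2*I*pi/3)  exp(4*I*pi/9)   exp(-4*I*pi/9)  exp(2*I*pi/3)   exp(-2*I*pi/9)  exp(8*I*pi/9) 
  chi_6          1             exp(-2*I*pi/3)  exp(2*I*pi/3)   1               exp(-2*I*pi/3)  exp(2*I*pi/3)   1               exp(-2*I*pi/3)  exp(2*I*pi/3) 
  chi_7          1             exp(-4*I*pi/9)  exp(-8*I*pi/9)  exp(2*I*pi/3)   exp(2*I*pi/9)   exp(-2*I*pi/9)  exp(-2*I*pi/3)  exp(8*I*pi/9)   exp(4*I*pi/9) 
  chi_8          1             exp(-2*I*pi/9)  exp(-4*I*pi/9)  exp(-2*I*pi/3)  exp(-8*I*pi/9)  exp(8*I*pi/9)   exp(2*I*pi/3)   exp(4*I*pi/9)   exp(2*I*pi/9) 

Spot check: chi_1(7) = zeta_9^(1*7) = zeta_9^7 = exp(-4*I*pi/9).

Solution. Z/9Z is abelian, so all 9 irreducible complex representations are 1-dimensional. They are given by chi_k(m) = zeta_9^(k*m) for k = 0,...,8. Row orthogonality: sum_m chi_k(m) conj(chi_l(m)) = 9 * [k = l].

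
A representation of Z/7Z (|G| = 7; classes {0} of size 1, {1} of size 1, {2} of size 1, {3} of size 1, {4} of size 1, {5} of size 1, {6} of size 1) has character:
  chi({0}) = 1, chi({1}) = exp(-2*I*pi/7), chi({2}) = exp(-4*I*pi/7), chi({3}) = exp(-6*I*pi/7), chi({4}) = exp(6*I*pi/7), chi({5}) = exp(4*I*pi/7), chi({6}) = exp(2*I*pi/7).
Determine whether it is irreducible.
Irreducible: <chi, chi> = 1.

Justification: <chi, chi> = (1/|G|) sum_C |C| * |chi(C)|^2 = (1/7)[1*|1|^2 + 1*|exp(-2*I*pi/7)|^2 + 1*|exp(-4*I*pi/7)|^2 + 1*|exp(-6*I*pi/7)|^2 + 1*|exp(6*I*pi/7)|^2 + 1*|exp(4*I*pi/7)|^2 + 1*|exp(2*I*pi/7)|^2]
  = (1/7)[(1) + (1) + (1) + (1) + (1) + (1) + (1)] = 7/7 = 1.
(Exp terms are combined using exp(i*s)*conj(exp(i*t)) = exp(i*(s-t)), and sums of them are collapsed using the identity that for every m > 1 the m distinct m-th roots of unity sum to 0, e.g. 1 + exp(2*I*pi/3) + exp(-2*I*pi/3) = 0.)
A character is irreducible iff <chi, chi> = 1, so this representation is irreducible.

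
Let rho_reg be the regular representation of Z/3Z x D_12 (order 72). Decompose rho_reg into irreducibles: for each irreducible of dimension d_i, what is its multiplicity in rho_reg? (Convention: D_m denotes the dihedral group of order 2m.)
Each irreducible V_i of dimension d_i appears with multiplicity d_i, i.e. rho_reg = (direct sum over all irreducibles V_i) d_i V_i. The irreducible dimensions for Z/3Z x D_12 are 1, 1, 1, 1, 1, 1, 1, 1, 1, 1, 1, 1, 2, 2, 2, 2, 2, 2, 2, 2, 2, 2, 2, 2, 2, 2, 2: 12 irreducibles of dimension 1, each with multiplicity 1; 15 irreducibles of dimension 2, each with multiplicity 2. Total dimension 12*1*1 + 15*2*2 = 72 = |G|.

Details: General theorem: in the regular representation of a finite group G, each irreducible appears with multiplicity equal to its dimension. Check: dim(rho_reg) = sum d_i^2 = 1 + 1 + 1 + 1 + 1 + 1 + 1 + 1 + 1 + 1 + 1 + 1 + 4 + 4 + 4 + 4 + 4 + 4 + 4 + 4 + 4 + 4 + 4 + 4 + 4 + 4 + 4 = 72 = |G|.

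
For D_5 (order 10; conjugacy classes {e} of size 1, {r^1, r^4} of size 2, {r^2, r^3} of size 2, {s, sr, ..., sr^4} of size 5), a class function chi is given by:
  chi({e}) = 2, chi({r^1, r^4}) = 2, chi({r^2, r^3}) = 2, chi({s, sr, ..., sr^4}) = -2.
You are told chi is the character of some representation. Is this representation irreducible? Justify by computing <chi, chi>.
Not irreducible (reducible): <chi, chi> = 4 > 1.

Justification: <chi, chi> = (1/|G|) sum_C |C| * |chi(C)|^2 = (1/10)[1*|2|^2 + 2*|2|^2 + 2*|2|^2 + 5*|-2|^2]
  = (1/10)[(4) + (8) + (8) + (20)] = 40/10 = 4.
A character is irreducible iff <chi, chi> = 1, so this representation is reducible.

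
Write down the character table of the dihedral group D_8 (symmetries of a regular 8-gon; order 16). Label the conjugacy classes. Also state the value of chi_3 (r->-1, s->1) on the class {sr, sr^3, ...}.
Conjugacy classes: {e} of size 1, {r^4} of size 1, {r^1, r^7} of size 2, {r^2, r^6} of size 2, {r^3, r^5} of size 2, {s, sr^2, ...} of size 4, {sr, sr^3, ...} of size 4.
Character table:
  irrep \ class              {e} (size 1)  {r^4} (size 1)  {r^1, r^7} (size 2)  {r^2, r^6} (size 2)  {r^3, r^5} (size 2)  {s, sr^2, ...} (size 4)  {sr, sr^3, ...} (size 4)
  chi_1 (triv)               1             1               1                    1                    1                    1                        1                       
  chi_2 (sign: r->1, s->-1)  1             1               1                    1                    1                    -1                       -1                      
  chi_3 (r->-1, s->1)        1             1               -1                   1                    -1                   1                        -1                      
  chi_4 (r->-1, s->-1)       1             1               -1                   1                    -1                   -1                       1                       
  chi_5 (2d, j=1)            2             -2              sqrt(2)              0                    -sqrt(2)             0                        0                       
  chi_6 (2d, j=2)            2             2               0                    -2                   0                    0                        0                       
  chi_7 (2d, j=3)            2             -2              -sqrt(2)             0                    sqrt(2)              0                        0                       

Spot check: chi_3 (r->-1, s->1) on {sr, sr^3, ...} = -1.

Details: D_8 has order 2*8 = 16 with 7 conjugacy classes, hence 7 irreducibles. Sum of squared dims 1 + 1 + 1 + 1 + 4 + 4 + 4 = 16 = |G|. Linear characters come from the abelianisation; the 2-dimensional irreps have character r^k -> 2*cos(2*pi*j*k/8), reflections -> 0.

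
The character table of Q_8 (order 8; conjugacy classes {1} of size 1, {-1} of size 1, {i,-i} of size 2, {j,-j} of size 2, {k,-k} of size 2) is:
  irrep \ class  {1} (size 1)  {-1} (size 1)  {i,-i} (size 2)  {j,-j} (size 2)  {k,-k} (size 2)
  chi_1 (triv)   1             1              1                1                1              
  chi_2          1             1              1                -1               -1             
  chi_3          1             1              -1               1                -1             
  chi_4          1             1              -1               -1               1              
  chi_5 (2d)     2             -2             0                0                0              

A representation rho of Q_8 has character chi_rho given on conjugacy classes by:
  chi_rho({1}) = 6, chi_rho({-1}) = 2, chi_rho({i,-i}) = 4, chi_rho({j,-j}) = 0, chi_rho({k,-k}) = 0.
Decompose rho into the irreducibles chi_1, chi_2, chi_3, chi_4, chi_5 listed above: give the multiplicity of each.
Multiplicities: chi_1: 2, chi_2: 2, chi_3: 0, chi_4: 0, chi_5: 1.

Reasoning: Use <chi_rho, chi> = (1/|G|) sum_C |C| * chi_rho(C) * conj(chi(C)) with |G| = 8 for each irreducible chi in the table:
  <chi_rho, chi_1> = (1/8)[1*(6)*conj(1) + 1*(2)*conj(1) + 2*(4)*conj(1) + 2*(0)*conj(1) + 2*(0)*conj(1)]
      = (1/8)[(6) + (2) + (8) + (0) + (0)] = 16/8 = 2
  <chi_rho, chi_2> = (1/8)[1*(6)*conj(1) + 1*(2)*conj(1) + 2*(4)*conj(1) + 2*(0)*conj(-1) + 2*(0)*conj(-1)]
      = (1/8)[(6) + (2) + (8) + (0) + (0)] = 16/8 = 2
  <chi_rho, chi_3> = (1/8)[1*(6)*conj(1) + 1*(2)*conj(1) + 2*(4)*conj(-1) + 2*(0)*conj(1) + 2*(0)*conj(-1)]
      = (1/8)[(6) + (2) + (-8) + (0) + (0)] = 0/8 = 0
  <chi_rho, chi_4> = (1/8)[1*(6)*conj(1) + 1*(2)*conj(1) + 2*(4)*conj(-1) + 2*(0)*conj(-1) + 2*(0)*conj(1)]
      = (1/8)[(6) + (2) + (-8) + (0) + (0)] = 0/8 = 0
  <chi_rho, chi_5> = (1/8)[1*(6)*conj(2) + 1*(2)*conj(-2) + 2*(4)*conj(0) + 2*(0)*conj(0) + 2*(0)*conj(0)]
      = (1/8)[(12) + (-4) + (0) + (0) + (0)] = 8/8 = 1
Dimension check: dim(rho) = sum (mult * dim) = 2*1 + 2*1 + 0*1 + 0*1 + 1*2 = 6 = chi_rho(e) = 6.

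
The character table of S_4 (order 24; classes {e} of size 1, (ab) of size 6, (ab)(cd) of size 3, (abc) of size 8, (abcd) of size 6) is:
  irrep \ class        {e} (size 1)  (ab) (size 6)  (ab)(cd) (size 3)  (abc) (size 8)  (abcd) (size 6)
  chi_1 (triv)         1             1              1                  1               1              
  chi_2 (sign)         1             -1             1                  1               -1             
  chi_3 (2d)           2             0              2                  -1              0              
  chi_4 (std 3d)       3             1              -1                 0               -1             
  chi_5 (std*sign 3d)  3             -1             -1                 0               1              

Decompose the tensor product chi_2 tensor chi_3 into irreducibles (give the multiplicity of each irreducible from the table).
chi_2 tensor chi_3 = chi_3 (all other irreducibles have multiplicity 0).

Solution. The character of a tensor product is the pointwise product (chi_2 * chi_3)(C) = chi_2(C) * chi_3(C):
  {e}: (1)*(2), (ab): (-1)*(0), (ab)(cd): (1)*(2), (abc): (1)*(-1), (abcd): (-1)*(0)
so (chi_2 * chi_3) takes values
  {e} -> 2, (ab) -> 0, (ab)(cd) -> 2, (abc) -> -1, (abcd) -> 0.
Now take the inner product of this character with each irreducible chi from the table, <chi_2*chi_3, chi> = (1/24) sum_C |C| (chi_2*chi_3)(C) conj(chi(C)):
  <chi_2*chi_3, chi_1> = (1/24)[1*(2)*conj(1) + 6*(0)*conj(1) + 3*(2)*conj(1) + 8*(-1)*conj(1) + 6*(0)*conj(1)]
      = (1/24)[(2) + (0) + (6) + (-8) + (0)] = 0/24 = 0
  <chi_2*chi_3, chi_2> = (1/24)[1*(2)*conj(1) + 6*(0)*conj(-1) + 3*(2)*conj(1) + 8*(-1)*conj(1) + 6*(0)*conj(-1)]
      = (1/24)[(2) + (0) + (6) + (-8) + (0)] = 0/24 = 0
  <chi_2*chi_3, chi_3> = (1/24)[1*(2)*conj(2) + 6*(0)*conj(0) + 3*(2)*conj(2) + 8*(-1)*conj(-1) + 6*(0)*conj(0)]
      = (1/24)[(4) + (0) + (12) + (8) + (0)] = 24/24 = 1
  <chi_2*chi_3, chi_4> = (1/24)[1*(2)*conj(3) + 6*(0)*conj(1) + 3*(2)*conj(-1) + 8*(-1)*conj(0) + 6*(0)*conj(-1)]
      = (1/24)[(6) + (0) + (-6) + (0) + (0)] = 0/24 = 0
  <chi_2*chi_3, chi_5> = (1/24)[1*(2)*conj(3) + 6*(0)*conj(-1) + 3*(2)*conj(-1) + 8*(-1)*conj(0) + 6*(0)*conj(1)]
      = (1/24)[(6) + (0) + (-6) + (0) + (0)] = 0/24 = 0
Hence the multiplicities are chi_3: 1. Dimension check: dim(chi_2)*dim(chi_3) = 1*2 = 2 and sum (mult * dim) = 1*2 = 2.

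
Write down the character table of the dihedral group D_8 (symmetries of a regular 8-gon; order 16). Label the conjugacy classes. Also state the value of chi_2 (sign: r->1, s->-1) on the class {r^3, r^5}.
Conjugacy classes: {e} of size 1, {r^4} of size 1, {r^1, r^7} of size 2, {r^2, r^6} of size 2, {r^3, r^5} of size 2, {s, sr^2, ...} of size 4, {sr, sr^3, ...} of size 4.
Character table:
  irrep \ class              {e} (size 1)  {r^4} (size 1)  {r^1, r^7} (size 2)  {r^2, r^6} (size 2)  {r^3, r^5} (size 2)  {s, sr^2, ...} (size 4)  {sr, sr^3, ...} (size 4)
  chi_1 (triv)               1             1               1                    1                    1                    1                        1                       
  chi_2 (sign: r->1, s->-1)  1             1               1                    1                    1                    -1                       -1                      
  chi_3 (r->-1, s->1)        1             1               -1                   1                    -1                   1                        -1                      
  chi_4 (r->-1, s->-1)       1             1               -1                   1                    -1                   -1                       1                       
  chi_5 (2d, j=1)            2             -2              sqrt(2)              0                    -sqrt(2)             0                        0                       
  chi_6 (2d, j=2)            2             2               0                    -2                   0                    0                        0                       
  chi_7 (2d, j=3)            2             -2              -sqrt(2)             0                    sqrt(2)              0                        0                       

Spot check: chi_2 (sign: r->1, s->-1) on {r^3, r^5} = 1.

Proof sketch: D_8 has order 2*8 = 16 with 7 conjugacy classes, hence 7 irreducibles. Sum of squared dims 1 + 1 + 1 + 1 + 4 + 4 + 4 = 16 = |G|. Linear characters come from the abelianisation; the 2-dimensional irreps have character r^k -> 2*cos(2*pi*j*k/8), reflections -> 0.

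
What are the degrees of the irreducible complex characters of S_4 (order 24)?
Dimensions: 1, 1, 2, 3, 3

Why: There are 5 irreducibles (= number of conjugacy classes). Their dimensions d_i satisfy sum d_i^2 = |G| = 24: 1 + 1 + 4 + 9 + 9 = 24.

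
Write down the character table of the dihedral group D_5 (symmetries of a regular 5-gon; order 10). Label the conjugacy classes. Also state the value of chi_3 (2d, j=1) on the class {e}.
Conjugacy classes: {e} of size 1, {r^1, r^4} of size 2, {r^2, r^3} of size 2, {s, sr, ..., sr^4} of size 5.
Character table:
  irrep \ class              {e} (size 1)  {r^1, r^4} (size 2)  {r^2, r^3} (size 2)  {s, sr, ..., sr^4} (size 5)
  chi_1 (triv)               1             1                    1                    1                          
  chi_2 (sign: r->1, s->-1)  1             1                    1                    -1                         
  chi_3 (2d, j=1)            2             -1/2 + sqrt(5)/2     -sqrt(5)/2 - 1/2     0                          
  chi_4 (2d, j=2)            2             -sqrt(5)/2 - 1/2     -1/2 + sqrt(5)/2     0                          

Spot check: chi_3 (2d, j=1) on {e} = 2.

Proof sketch: D_5 has order 2*5 = 10 with 4 conjugacy classes, hence 4 irreducibles. Sum of squared dims 1 + 1 + 4 + 4 = 10 = |G|. Linear characters come from the abelianisation; the 2-dimensional irreps have character r^k -> 2*cos(2*pi*j*k/5), reflections -> 0.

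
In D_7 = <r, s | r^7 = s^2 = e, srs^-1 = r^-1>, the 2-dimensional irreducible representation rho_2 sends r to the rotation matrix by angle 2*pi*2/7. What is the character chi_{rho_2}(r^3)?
chi_{rho_2}(r^3) = 2*cos(2*pi*2*3/7) = 2*cos(2*pi/7)

Details: rho_2(r^3) is rotation by angle 2*pi*2*3/7, whose trace is 2*cos(2*pi*2*3/7) = 2*cos(2*pi/7).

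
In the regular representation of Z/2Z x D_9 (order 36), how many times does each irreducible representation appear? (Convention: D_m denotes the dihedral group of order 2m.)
Each irreducible V_i of dimension d_i appears with multiplicity d_i, i.e. rho_reg = (direct sum over all irreducibles V_i) d_i V_i. The irreducible dimensions for Z/2Z x D_9 are 1, 1, 1, 1, 2, 2, 2, 2, 2, 2, 2, 2: 4 irreducibles of dimension 1, each with multiplicity 1; 8 irreducibles of dimension 2, each with multiplicity 2. Total dimension 4*1*1 + 8*2*2 = 36 = |G|.

Details: General theorem: in the regular representation of a finite group G, each irreducible appears with multiplicity equal to its dimension. Check: dim(rho_reg) = sum d_i^2 = 1 + 1 + 1 + 1 + 4 + 4 + 4 + 4 + 4 + 4 + 4 + 4 = 36 = |G|.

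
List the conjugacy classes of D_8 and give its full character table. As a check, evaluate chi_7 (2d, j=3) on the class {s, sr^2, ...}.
Conjugacy classes: {e} of size 1, {r^4} of size 1, {r^1, r^7} of size 2, {r^2, r^6} of size 2, {r^3, r^5} of size 2, {s, sr^2, ...} of size 4, {sr, sr^3, ...} of size 4.
Character table:
  irrep \ class              {e} (size 1)  {r^4} (size 1)  {r^1, r^7} (size 2)  {r^2, r^6} (size 2)  {r^3, r^5} (size 2)  {s, sr^2, ...} (size 4)  {sr, sr^3, ...} (size 4)
  chi_1 (triv)               1             1               1                    1                    1                    1                        1                       
  chi_2 (sign: r->1, s->-1)  1             1               1                    1                    1                    -1                       -1                      
  chi_3 (r->-1, s->1)        1             1               -1                   1                    -1                   1                        -1                      
  chi_4 (r->-1, s->-1)       1             1               -1                   1                    -1                   -1                       1                       
  chi_5 (2d, j=1)            2             -2              sqrt(2)              0                    -sqrt(2)             0                        0                       
  chi_6 (2d, j=2)            2             2               0                    -2                   0                    0                        0                       
  chi_7 (2d, j=3)            2             -2              -sqrt(2)             0                    sqrt(2)              0                        0                       

Spot check: chi_7 (2d, j=3) on {s, sr^2, ...} = 0.

D_8 has order 2*8 = 16 with 7 conjugacy classes, hence 7 irreducibles. Sum of squared dims 1 + 1 + 1 + 1 + 4 + 4 + 4 = 16 = |G|. Linear characters come from the abelianisation; the 2-dimensional irreps have character r^k -> 2*cos(2*pi*j*k/8), reflections -> 0.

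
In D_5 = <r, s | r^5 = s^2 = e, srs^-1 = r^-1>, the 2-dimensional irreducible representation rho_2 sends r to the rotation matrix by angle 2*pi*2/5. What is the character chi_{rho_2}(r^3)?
chi_{rho_2}(r^3) = 2*cos(2*pi*2*3/5) = -1/2 + sqrt(5)/2

Argument: rho_2(r^3) is rotation by angle 2*pi*2*3/5, whose trace is 2*cos(2*pi*2*3/5) = -1/2 + sqrt(5)/2.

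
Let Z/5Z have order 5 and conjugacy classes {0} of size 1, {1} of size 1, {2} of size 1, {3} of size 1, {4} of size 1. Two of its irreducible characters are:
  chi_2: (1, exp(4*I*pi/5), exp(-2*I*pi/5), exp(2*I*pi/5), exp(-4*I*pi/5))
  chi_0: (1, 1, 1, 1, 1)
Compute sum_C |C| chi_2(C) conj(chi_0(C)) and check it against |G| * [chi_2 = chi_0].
Sum = 0; so <chi_2, chi_0> = 0 (distinct irreducibles are orthogonal).

Compute term by term over conjugacy classes (|C| * chi_2(C) * conj(chi_0(C))):
  1*(1)*conj(1) + 1*(exp(4*I*pi/5))*conj(1) + 1*(exp(-2*I*pi/5))*conj(1) + 1*(exp(2*I*pi/5))*conj(1) + 1*(exp(-4*I*pi/5))*conj(1)
  = (1) + (exp(4*I*pi/5)) + (exp(-2*I*pi/5)) + (exp(2*I*pi/5)) + (exp(-4*I*pi/5))
  = 0.
(Exp terms are combined using exp(i*s)*conj(exp(i*t)) = exp(i*(s-t)), and sums of them are collapsed using the identity that for every m > 1 the m distinct m-th roots of unity sum to 0, e.g. 1 + exp(2*I*pi/3) + exp(-2*I*pi/3) = 0.)
Dividing by |G| = 5 gives 0/5 = 0, matching the row-orthogonality relation <chi_2, chi_0> = [chi_2 = chi_0].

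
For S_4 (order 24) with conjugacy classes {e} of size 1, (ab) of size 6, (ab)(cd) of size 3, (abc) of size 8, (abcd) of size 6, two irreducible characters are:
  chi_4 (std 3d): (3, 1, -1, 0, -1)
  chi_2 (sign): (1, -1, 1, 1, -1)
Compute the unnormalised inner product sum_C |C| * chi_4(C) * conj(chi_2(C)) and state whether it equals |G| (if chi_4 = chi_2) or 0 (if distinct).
Sum = 0; so <chi_4, chi_2> = 0 (distinct irreducibles are orthogonal).

Compute term by term over conjugacy classes (|C| * chi_4(C) * conj(chi_2(C))):
  1*(3)*conj(1) + 6*(1)*conj(-1) + 3*(-1)*conj(1) + 8*(0)*conj(1) + 6*(-1)*conj(-1)
  = (3) + (-6) + (-3) + (0) + (6)
  = 0.
Dividing by |G| = 24 gives 0/24 = 0, matching the row-orthogonality relation <chi_4, chi_2> = [chi_4 = chi_2].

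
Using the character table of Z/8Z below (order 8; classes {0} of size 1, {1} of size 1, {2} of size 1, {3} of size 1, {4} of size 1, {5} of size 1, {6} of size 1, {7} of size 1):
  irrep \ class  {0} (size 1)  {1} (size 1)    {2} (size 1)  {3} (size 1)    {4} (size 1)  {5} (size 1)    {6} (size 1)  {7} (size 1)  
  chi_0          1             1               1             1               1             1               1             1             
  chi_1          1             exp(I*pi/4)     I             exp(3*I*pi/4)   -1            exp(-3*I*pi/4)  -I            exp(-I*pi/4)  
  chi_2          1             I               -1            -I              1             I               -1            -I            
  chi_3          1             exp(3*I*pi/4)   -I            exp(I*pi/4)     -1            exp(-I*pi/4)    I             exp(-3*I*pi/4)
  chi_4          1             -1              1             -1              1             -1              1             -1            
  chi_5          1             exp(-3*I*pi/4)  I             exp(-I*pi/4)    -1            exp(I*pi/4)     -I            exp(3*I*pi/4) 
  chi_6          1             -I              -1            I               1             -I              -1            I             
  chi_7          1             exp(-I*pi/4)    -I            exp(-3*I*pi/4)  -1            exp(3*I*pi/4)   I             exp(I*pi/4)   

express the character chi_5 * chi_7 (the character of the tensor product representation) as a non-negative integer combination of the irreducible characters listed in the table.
chi_5 tensor chi_7 = chi_4 (all other irreducibles have multiplicity 0).

Reasoning: The character of a tensor product is the pointwise product (chi_5 * chi_7)(C) = chi_5(C) * chi_7(C):
  {0}: (1)*(1), {1}: (exp(-3*I*pi/4))*(exp(-I*pi/4)), {2}: (I)*(-I), {3}: (exp(-I*pi/4))*(exp(-3*I*pi/4)), {4}: (-1)*(-1), {5}: (exp(I*pi/4))*(exp(3*I*pi/4)), {6}: (-I)*(I), {7}: (exp(3*I*pi/4))*(exp(I*pi/4))
so (chi_5 * chi_7) takes values
  {0} -> 1, {1} -> -1, {2} -> 1, {3} -> -1, {4} -> 1, {5} -> -1, {6} -> 1, {7} -> -1.
Now take the inner product of this character with each irreducible chi from the table, <chi_5*chi_7, chi> = (1/8) sum_C |C| (chi_5*chi_7)(C) conj(chi(C)):
  <chi_5*chi_7, chi_0> = (1/8)[1*(1)*conj(1) + 1*(-1)*conj(1) + 1*(1)*conj(1) + 1*(-1)*conj(1) + 1*(1)*conj(1) + 1*(-1)*conj(1) + 1*(1)*conj(1) + 1*(-1)*conj(1)]
      = (1/8)[(1) + (-1) + (1) + (-1) + (1) + (-1) + (1) + (-1)] = 0/8 = 0
  <chi_5*chi_7, chi_1> = (1/8)[1*(1)*conj(1) + 1*(-1)*conj(exp(I*pi/4)) + 1*(1)*conj(I) + 1*(-1)*conj(exp(3*I*pi/4)) + 1*(1)*conj(-1) + 1*(-1)*conj(exp(-3*I*pi/4)) + 1*(1)*conj(-I) + 1*(-1)*conj(exp(-I*pi/4))]
      = (1/8)[(1) + (-exp(-I*pi/4)) + (-I) + (-exp(-3*I*pi/4)) + (-1) + (-exp(3*I*pi/4)) + (I) + (-exp(I*pi/4))] = 0/8 = 0
  <chi_5*chi_7, chi_2> = (1/8)[1*(1)*conj(1) + 1*(-1)*conj(I) + 1*(1)*conj(-1) + 1*(-1)*conj(-I) + 1*(1)*conj(1) + 1*(-1)*conj(I) + 1*(1)*conj(-1) + 1*(-1)*conj(-I)]
      = (1/8)[(1) + (I) + (-1) + (-I) + (1) + (I) + (-1) + (-I)] = 0/8 = 0
  <chi_5*chi_7, chi_3> = (1/8)[1*(1)*conj(1) + 1*(-1)*conj(exp(3*I*pi/4)) + 1*(1)*conj(-I) + 1*(-1)*conj(exp(I*pi/4)) + 1*(1)*conj(-1) + 1*(-1)*conj(exp(-I*pi/4)) + 1*(1)*conj(I) + 1*(-1)*conj(exp(-3*I*pi/4))]
      = (1/8)[(1) + (-exp(-3*I*pi/4)) + (I) + (-exp(-I*pi/4)) + (-1) + (-exp(I*pi/4)) + (-I) + (-exp(3*I*pi/4))] = 0/8 = 0
  <chi_5*chi_7, chi_4> = (1/8)[1*(1)*conj(1) + 1*(-1)*conj(-1) + 1*(1)*conj(1) + 1*(-1)*conj(-1) + 1*(1)*conj(1) + 1*(-1)*conj(-1) + 1*(1)*conj(1) + 1*(-1)*conj(-1)]
      = (1/8)[(1) + (1) + (1) + (1) + (1) + (1) + (1) + (1)] = 8/8 = 1
  <chi_5*chi_7, chi_5> = (1/8)[1*(1)*conj(1) + 1*(-1)*conj(exp(-3*I*pi/4)) + 1*(1)*conj(I) + 1*(-1)*conj(exp(-I*pi/4)) + 1*(1)*conj(-1) + 1*(-1)*conj(exp(I*pi/4)) + 1*(1)*conj(-I) + 1*(-1)*conj(exp(3*I*pi/4))]
      = (1/8)[(1) + (-exp(3*I*pi/4)) + (-I) + (-exp(I*pi/4)) + (-1) + (-exp(-I*pi/4)) + (I) + (-exp(-3*I*pi/4))] = 0/8 = 0
  <chi_5*chi_7, chi_6> = (1/8)[1*(1)*conj(1) + 1*(-1)*conj(-I) + 1*(1)*conj(-1) + 1*(-1)*conj(I) + 1*(1)*conj(1) + 1*(-1)*conj(-I) + 1*(1)*conj(-1) + 1*(-1)*conj(I)]
      = (1/8)[(1) + (-I) + (-1) + (I) + (1) + (-I) + (-1) + (I)] = 0/8 = 0
  <chi_5*chi_7, chi_7> = (1/8)[1*(1)*conj(1) + 1*(-1)*conj(exp(-I*pi/4)) + 1*(1)*conj(-I) + 1*(-1)*conj(exp(-3*I*pi/4)) + 1*(1)*conj(-1) + 1*(-1)*conj(exp(3*I*pi/4)) + 1*(1)*conj(I) + 1*(-1)*conj(exp(I*pi/4))]
      = (1/8)[(1) + (-exp(I*pi/4)) + (I) + (-exp(3*I*pi/4)) + (-1) + (-exp(-3*I*pi/4)) + (-I) + (-exp(-I*pi/4))] = 0/8 = 0
(Exp terms are combined using exp(i*s)*conj(exp(i*t)) = exp(i*(s-t)), and sums of them are collapsed using the identity that for every m > 1 the m distinct m-th roots of unity sum to 0, e.g. 1 + exp(2*I*pi/3) + exp(-2*I*pi/3) = 0.)
Hence the multiplicities are chi_4: 1. Dimension check: dim(chi_5)*dim(chi_7) = 1*1 = 1 and sum (mult * dim) = 1*1 = 1.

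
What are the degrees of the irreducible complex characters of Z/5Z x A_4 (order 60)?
Dimensions: 1, 1, 1, 1, 1, 1, 1, 1, 1, 1, 1, 1, 1, 1, 1, 3, 3, 3, 3, 3

Proof sketch: There are 20 irreducibles (= number of conjugacy classes). Their dimensions d_i satisfy sum d_i^2 = |G| = 60: 1 + 1 + 1 + 1 + 1 + 1 + 1 + 1 + 1 + 1 + 1 + 1 + 1 + 1 + 1 + 9 + 9 + 9 + 9 + 9 = 60. (For the product with Z/5Z: each of the 5 1-dim characters of Z/5Z tensors with each irrep of A_4, giving 5 copies of each A_4-dimension.)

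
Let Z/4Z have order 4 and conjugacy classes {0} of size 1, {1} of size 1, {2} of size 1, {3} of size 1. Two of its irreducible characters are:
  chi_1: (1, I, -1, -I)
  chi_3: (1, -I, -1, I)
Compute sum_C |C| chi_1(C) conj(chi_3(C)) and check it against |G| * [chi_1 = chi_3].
Sum = 0; so <chi_1, chi_3> = 0 (distinct irreducibles are orthogonal).

Compute term by term over conjugacy classes (|C| * chi_1(C) * conj(chi_3(C))):
  1*(1)*conj(1) + 1*(I)*conj(-I) + 1*(-1)*conj(-1) + 1*(-I)*conj(I)
  = (1) + (-1) + (1) + (-1)
  = 0.
(Exp terms are combined using exp(i*s)*conj(exp(i*t)) = exp(i*(s-t)), and sums of them are collapsed using the identity that for every m > 1 the m distinct m-th roots of unity sum to 0, e.g. 1 + exp(2*I*pi/3) + exp(-2*I*pi/3) = 0.)
Dividing by |G| = 4 gives 0/4 = 0, matching the row-orthogonality relation <chi_1, chi_3> = [chi_1 = chi_3].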